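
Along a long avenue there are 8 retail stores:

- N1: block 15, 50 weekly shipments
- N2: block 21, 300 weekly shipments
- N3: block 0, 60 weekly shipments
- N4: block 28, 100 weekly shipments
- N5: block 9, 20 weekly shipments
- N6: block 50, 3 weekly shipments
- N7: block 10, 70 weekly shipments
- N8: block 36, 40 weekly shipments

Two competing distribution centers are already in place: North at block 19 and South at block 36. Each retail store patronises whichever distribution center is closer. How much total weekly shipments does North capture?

500

The indifferent point is the midpoint (19+36)/2 = 27.5; retail stores left of it (closer to North at 19) go to North, those right go to South.
  N3 at 0 (w=60) → North
  N5 at 9 (w=20) → North
  N7 at 10 (w=70) → North
  N1 at 15 (w=50) → North
  N2 at 21 (w=300) → North
  N4 at 28 (w=100) → South
  N8 at 36 (w=40) → South
  N6 at 50 (w=3) → South
North captures 500; South captures 143.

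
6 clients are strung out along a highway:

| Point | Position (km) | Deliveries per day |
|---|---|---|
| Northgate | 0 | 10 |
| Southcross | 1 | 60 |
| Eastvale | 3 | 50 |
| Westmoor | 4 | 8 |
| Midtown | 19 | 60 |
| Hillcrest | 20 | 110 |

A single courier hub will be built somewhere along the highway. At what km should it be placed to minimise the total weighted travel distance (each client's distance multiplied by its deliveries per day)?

For a sum of weighted absolute distances on a line, the optimum is the weighted median (not the mean). Total weight W = 298; half-weight = 149.
Sort by position and accumulate weight:
  km 0 (Northgate, w=10) → cum 10
  km 1 (Southcross, w=60) → cum 70
  km 3 (Eastvale, w=50) → cum 120
  km 4 (Westmoor, w=8) → cum 128
  km 19 (Midtown, w=60) → cum 188  ≥ 149 → median here
  km 20 (Hillcrest, w=110) → cum 298
Optimal location: km 19.

x = 19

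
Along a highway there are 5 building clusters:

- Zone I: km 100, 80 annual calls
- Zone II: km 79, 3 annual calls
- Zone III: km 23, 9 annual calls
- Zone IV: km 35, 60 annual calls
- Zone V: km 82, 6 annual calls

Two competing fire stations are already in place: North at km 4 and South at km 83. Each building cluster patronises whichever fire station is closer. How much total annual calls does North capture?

The indifferent point is the midpoint (4+83)/2 = 43.5; building clusters left of it (closer to North at 4) go to North, those right go to South.
  Zone III at 23 (w=9) → North
  Zone IV at 35 (w=60) → North
  Zone II at 79 (w=3) → South
  Zone V at 82 (w=6) → South
  Zone I at 100 (w=80) → South
North captures 69; South captures 89.

69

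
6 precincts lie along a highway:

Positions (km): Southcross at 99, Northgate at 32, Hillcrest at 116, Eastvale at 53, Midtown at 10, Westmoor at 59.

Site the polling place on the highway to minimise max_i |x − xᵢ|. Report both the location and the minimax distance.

location 63, max distance 53

The 1-center on a line is the midpoint of the two extreme points: leftmost at 10, rightmost at 116.
Optimal location = (10 + 116)/2 = 63; maximum distance = (116 − 10)/2 = 53.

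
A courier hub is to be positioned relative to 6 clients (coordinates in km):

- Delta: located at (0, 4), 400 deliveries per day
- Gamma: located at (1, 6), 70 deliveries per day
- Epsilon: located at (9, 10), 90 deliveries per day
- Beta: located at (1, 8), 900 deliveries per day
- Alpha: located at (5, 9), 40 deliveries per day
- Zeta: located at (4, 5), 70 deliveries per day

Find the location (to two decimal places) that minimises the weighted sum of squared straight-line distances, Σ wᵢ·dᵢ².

(1.44, 6.90)

The minimiser of Σwᵢ‖p−pᵢ‖² is the weighted centroid p* = (Σwᵢpᵢ)/(Σwᵢ).
Σwᵢ = 1570.
Σwᵢxᵢ = 400·0 + 70·1 + 90·9 + 900·1 + 40·5 + 70·4 = 2260.
Σwᵢyᵢ = 400·4 + 70·6 + 90·10 + 900·8 + 40·9 + 70·5 = 10830.
x* = 2260/1570 = 1.44, y* = 10830/1570 = 6.90.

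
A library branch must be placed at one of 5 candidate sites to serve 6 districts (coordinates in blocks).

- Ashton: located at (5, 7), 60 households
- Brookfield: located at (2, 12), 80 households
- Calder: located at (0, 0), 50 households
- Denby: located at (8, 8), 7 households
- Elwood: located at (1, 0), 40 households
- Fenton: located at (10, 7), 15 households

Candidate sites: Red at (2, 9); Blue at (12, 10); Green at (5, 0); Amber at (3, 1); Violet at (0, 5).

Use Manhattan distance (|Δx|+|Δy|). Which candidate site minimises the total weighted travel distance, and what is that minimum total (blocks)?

Red, total 1689 blocks

Total weighted distance at each candidate:
  Red (2, 9): total = 1689
  Blue (12, 10): total = 3617
  Green (5, 0): total = 2287
  Amber (3, 1): total = 2039
  Violet (0, 5): total = 1887
Minimum is at Red with total 1689 blocks.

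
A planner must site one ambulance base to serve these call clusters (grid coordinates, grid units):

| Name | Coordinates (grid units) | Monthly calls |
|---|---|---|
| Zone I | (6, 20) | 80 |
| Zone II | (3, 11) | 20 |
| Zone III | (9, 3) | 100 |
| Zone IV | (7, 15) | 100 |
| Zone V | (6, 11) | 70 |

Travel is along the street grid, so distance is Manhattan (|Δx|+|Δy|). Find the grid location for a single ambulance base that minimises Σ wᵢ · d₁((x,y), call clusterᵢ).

(7, 11)

Manhattan distance separates: Σwᵢ(|x−xᵢ|+|y−yᵢ|) = Σwᵢ|x−xᵢ| + Σwᵢ|y−yᵢ|, so x and y are optimised independently as 1-D weighted medians.
Total weight W = 370; half = 185.
x-coordinate, sorted with cumulative weight:
  x=3 (Zone II, w=20) cum 20
  x=6 (Zone I, w=80) cum 100
  x=6 (Zone V, w=70) cum 170
  x=7 (Zone IV, w=100) cum 270  ← median
  x=9 (Zone III, w=100) cum 370
⇒ x* = 7
y-coordinate, sorted with cumulative weight:
  y=3 (Zone III, w=100) cum 100
  y=11 (Zone II, w=20) cum 120
  y=11 (Zone V, w=70) cum 190  ← median
  y=15 (Zone IV, w=100) cum 290
  y=20 (Zone I, w=80) cum 370
⇒ y* = 11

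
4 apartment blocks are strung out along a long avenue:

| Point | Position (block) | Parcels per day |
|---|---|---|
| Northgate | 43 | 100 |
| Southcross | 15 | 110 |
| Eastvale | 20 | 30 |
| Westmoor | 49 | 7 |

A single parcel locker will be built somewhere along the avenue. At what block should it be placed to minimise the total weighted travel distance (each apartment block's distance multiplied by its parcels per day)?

x = 20

For a sum of weighted absolute distances on a line, the optimum is the weighted median (not the mean). Total weight W = 247; half-weight = 123.5.
Sort by position and accumulate weight:
  block 15 (Southcross, w=110) → cum 110
  block 20 (Eastvale, w=30) → cum 140  ≥ 123.5 → median here
  block 43 (Northgate, w=100) → cum 240
  block 49 (Westmoor, w=7) → cum 247
Optimal location: block 20.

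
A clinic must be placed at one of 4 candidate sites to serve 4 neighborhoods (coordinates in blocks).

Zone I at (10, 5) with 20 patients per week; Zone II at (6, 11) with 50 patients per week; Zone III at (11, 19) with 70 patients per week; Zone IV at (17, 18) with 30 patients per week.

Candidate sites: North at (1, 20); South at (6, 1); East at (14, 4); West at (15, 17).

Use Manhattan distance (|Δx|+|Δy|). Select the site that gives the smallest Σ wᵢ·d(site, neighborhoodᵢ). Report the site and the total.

Total weighted distance at each candidate:
  North (1, 20): total = 2490
  South (6, 1): total = 3110
  East (14, 4): total = 2620
  West (15, 17): total = 1600
Minimum is at West with total 1600 blocks.

West, total 1600 blocks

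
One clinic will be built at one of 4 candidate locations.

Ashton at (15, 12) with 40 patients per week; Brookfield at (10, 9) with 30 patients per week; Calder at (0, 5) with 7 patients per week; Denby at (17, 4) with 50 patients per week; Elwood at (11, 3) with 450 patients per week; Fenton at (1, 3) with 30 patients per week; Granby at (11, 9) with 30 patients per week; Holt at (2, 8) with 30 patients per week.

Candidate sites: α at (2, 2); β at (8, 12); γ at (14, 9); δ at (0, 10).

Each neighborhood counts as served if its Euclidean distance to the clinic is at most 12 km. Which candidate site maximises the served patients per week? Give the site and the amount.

β, covering 617

Coverage radius r = 12 km; a point is covered iff (Δx)²+(Δy)² ≤ 12² = 144.
  α (2, 2): covers {Brookfield, Calder, Elwood, Fenton, Granby, Holt} → 577
  β (8, 12): covers {Ashton, Brookfield, Calder, Elwood, Fenton, Granby, Holt} → 617
  γ (14, 9): covers {Ashton, Brookfield, Denby, Elwood, Granby} → 600
  δ (0, 10): covers {Brookfield, Calder, Fenton, Granby, Holt} → 127
Maximum coverage at β: 617 patients per week.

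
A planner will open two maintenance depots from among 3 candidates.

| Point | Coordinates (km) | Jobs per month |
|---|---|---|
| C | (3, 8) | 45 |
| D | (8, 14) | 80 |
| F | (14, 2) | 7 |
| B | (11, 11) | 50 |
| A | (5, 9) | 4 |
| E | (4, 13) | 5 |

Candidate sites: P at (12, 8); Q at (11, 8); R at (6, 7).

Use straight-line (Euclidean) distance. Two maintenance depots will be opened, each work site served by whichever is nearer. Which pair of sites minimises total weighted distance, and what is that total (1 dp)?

{Q, R}, total 916.5

Evaluate every pair (each demand assigned to the nearer of the two):
  {Q, R}: total = 916.5
  {P, R}: total = 962.1
  {P, Q}: total = 1158.3
Best pair: {Q, R} with total 916.5.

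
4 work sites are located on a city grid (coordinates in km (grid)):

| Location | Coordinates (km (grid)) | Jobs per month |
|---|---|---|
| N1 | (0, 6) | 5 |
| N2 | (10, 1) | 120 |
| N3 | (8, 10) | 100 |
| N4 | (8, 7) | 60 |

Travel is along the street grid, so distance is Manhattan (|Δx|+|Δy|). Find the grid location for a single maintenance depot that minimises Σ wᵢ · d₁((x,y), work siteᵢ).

Manhattan distance separates: Σwᵢ(|x−xᵢ|+|y−yᵢ|) = Σwᵢ|x−xᵢ| + Σwᵢ|y−yᵢ|, so x and y are optimised independently as 1-D weighted medians.
Total weight W = 285; half = 142.5.
x-coordinate, sorted with cumulative weight:
  x=0 (N1, w=5) cum 5
  x=8 (N3, w=100) cum 105
  x=8 (N4, w=60) cum 165  ← median
  x=10 (N2, w=120) cum 285
⇒ x* = 8
y-coordinate, sorted with cumulative weight:
  y=1 (N2, w=120) cum 120
  y=6 (N1, w=5) cum 125
  y=7 (N4, w=60) cum 185  ← median
  y=10 (N3, w=100) cum 285
⇒ y* = 7

(8, 7)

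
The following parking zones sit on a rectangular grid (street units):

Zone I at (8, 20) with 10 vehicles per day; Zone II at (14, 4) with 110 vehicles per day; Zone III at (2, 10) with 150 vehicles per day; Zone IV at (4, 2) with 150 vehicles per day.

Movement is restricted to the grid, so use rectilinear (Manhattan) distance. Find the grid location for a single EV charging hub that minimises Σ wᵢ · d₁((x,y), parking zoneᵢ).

(4, 4)

Manhattan distance separates: Σwᵢ(|x−xᵢ|+|y−yᵢ|) = Σwᵢ|x−xᵢ| + Σwᵢ|y−yᵢ|, so x and y are optimised independently as 1-D weighted medians.
Total weight W = 420; half = 210.
x-coordinate, sorted with cumulative weight:
  x=2 (Zone III, w=150) cum 150
  x=4 (Zone IV, w=150) cum 300  ← median
  x=8 (Zone I, w=10) cum 310
  x=14 (Zone II, w=110) cum 420
⇒ x* = 4
y-coordinate, sorted with cumulative weight:
  y=2 (Zone IV, w=150) cum 150
  y=4 (Zone II, w=110) cum 260  ← median
  y=10 (Zone III, w=150) cum 410
  y=20 (Zone I, w=10) cum 420
⇒ y* = 4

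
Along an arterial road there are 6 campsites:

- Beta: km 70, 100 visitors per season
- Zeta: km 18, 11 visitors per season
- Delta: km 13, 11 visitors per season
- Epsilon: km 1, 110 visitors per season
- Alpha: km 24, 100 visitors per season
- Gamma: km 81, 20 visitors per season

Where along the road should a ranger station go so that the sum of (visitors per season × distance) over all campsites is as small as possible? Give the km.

For a sum of weighted absolute distances on a line, the optimum is the weighted median (not the mean). Total weight W = 352; half-weight = 176.
Sort by position and accumulate weight:
  km 1 (Epsilon, w=110) → cum 110
  km 13 (Delta, w=11) → cum 121
  km 18 (Zeta, w=11) → cum 132
  km 24 (Alpha, w=100) → cum 232  ≥ 176 → median here
  km 70 (Beta, w=100) → cum 332
  km 81 (Gamma, w=20) → cum 352
Optimal location: km 24.

x = 24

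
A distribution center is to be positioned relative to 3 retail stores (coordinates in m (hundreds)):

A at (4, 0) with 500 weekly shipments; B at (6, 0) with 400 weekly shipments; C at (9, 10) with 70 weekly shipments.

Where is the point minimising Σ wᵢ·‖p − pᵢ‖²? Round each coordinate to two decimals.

(5.19, 0.72)

The minimiser of Σwᵢ‖p−pᵢ‖² is the weighted centroid p* = (Σwᵢpᵢ)/(Σwᵢ).
Σwᵢ = 970.
Σwᵢxᵢ = 500·4 + 400·6 + 70·9 = 5030.
Σwᵢyᵢ = 500·0 + 400·0 + 70·10 = 700.
x* = 5030/970 = 5.19, y* = 700/970 = 0.72.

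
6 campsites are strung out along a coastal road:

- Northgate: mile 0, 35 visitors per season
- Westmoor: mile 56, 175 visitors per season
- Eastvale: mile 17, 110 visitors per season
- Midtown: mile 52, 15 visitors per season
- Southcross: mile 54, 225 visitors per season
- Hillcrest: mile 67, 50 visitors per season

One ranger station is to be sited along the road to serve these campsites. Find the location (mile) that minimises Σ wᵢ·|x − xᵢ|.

For a sum of weighted absolute distances on a line, the optimum is the weighted median (not the mean). Total weight W = 610; half-weight = 305.
Sort by position and accumulate weight:
  mile 0 (Northgate, w=35) → cum 35
  mile 17 (Eastvale, w=110) → cum 145
  mile 52 (Midtown, w=15) → cum 160
  mile 54 (Southcross, w=225) → cum 385  ≥ 305 → median here
  mile 56 (Westmoor, w=175) → cum 560
  mile 67 (Hillcrest, w=50) → cum 610
Optimal location: mile 54.

x = 54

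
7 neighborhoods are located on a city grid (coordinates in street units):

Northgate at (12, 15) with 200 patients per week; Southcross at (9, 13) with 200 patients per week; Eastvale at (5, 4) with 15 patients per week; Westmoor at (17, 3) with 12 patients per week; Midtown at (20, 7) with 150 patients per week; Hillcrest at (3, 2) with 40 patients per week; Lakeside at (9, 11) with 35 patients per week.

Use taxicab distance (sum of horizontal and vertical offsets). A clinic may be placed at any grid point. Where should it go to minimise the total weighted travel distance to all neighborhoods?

Manhattan distance separates: Σwᵢ(|x−xᵢ|+|y−yᵢ|) = Σwᵢ|x−xᵢ| + Σwᵢ|y−yᵢ|, so x and y are optimised independently as 1-D weighted medians.
Total weight W = 652; half = 326.
x-coordinate, sorted with cumulative weight:
  x=3 (Hillcrest, w=40) cum 40
  x=5 (Eastvale, w=15) cum 55
  x=9 (Southcross, w=200) cum 255
  x=9 (Lakeside, w=35) cum 290
  x=12 (Northgate, w=200) cum 490  ← median
  x=17 (Westmoor, w=12) cum 502
  x=20 (Midtown, w=150) cum 652
⇒ x* = 12
y-coordinate, sorted with cumulative weight:
  y=2 (Hillcrest, w=40) cum 40
  y=3 (Westmoor, w=12) cum 52
  y=4 (Eastvale, w=15) cum 67
  y=7 (Midtown, w=150) cum 217
  y=11 (Lakeside, w=35) cum 252
  y=13 (Southcross, w=200) cum 452  ← median
  y=15 (Northgate, w=200) cum 652
⇒ y* = 13

(12, 13)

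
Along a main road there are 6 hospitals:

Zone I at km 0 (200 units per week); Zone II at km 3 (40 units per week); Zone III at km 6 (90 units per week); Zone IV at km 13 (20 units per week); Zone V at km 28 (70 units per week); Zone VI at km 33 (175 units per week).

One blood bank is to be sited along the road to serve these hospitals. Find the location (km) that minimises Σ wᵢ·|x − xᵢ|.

x = 6

For a sum of weighted absolute distances on a line, the optimum is the weighted median (not the mean). Total weight W = 595; half-weight = 297.5.
Sort by position and accumulate weight:
  km 0 (Zone I, w=200) → cum 200
  km 3 (Zone II, w=40) → cum 240
  km 6 (Zone III, w=90) → cum 330  ≥ 297.5 → median here
  km 13 (Zone IV, w=20) → cum 350
  km 28 (Zone V, w=70) → cum 420
  km 33 (Zone VI, w=175) → cum 595
Optimal location: km 6.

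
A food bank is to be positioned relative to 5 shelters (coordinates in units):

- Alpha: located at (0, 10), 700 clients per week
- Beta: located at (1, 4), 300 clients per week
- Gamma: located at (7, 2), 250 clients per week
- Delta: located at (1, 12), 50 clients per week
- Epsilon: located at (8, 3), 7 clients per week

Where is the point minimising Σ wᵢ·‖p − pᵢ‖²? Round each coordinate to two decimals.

(1.65, 7.13)

The minimiser of Σwᵢ‖p−pᵢ‖² is the weighted centroid p* = (Σwᵢpᵢ)/(Σwᵢ).
Σwᵢ = 1307.
Σwᵢxᵢ = 700·0 + 300·1 + 250·7 + 50·1 + 7·8 = 2156.
Σwᵢyᵢ = 700·10 + 300·4 + 250·2 + 50·12 + 7·3 = 9321.
x* = 2156/1307 = 1.65, y* = 9321/1307 = 7.13.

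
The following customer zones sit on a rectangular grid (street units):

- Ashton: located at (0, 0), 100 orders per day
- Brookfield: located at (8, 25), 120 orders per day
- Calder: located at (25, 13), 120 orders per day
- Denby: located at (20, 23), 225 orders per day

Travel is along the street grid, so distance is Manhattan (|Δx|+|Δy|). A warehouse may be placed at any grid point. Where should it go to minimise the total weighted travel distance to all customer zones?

(20, 23)

Manhattan distance separates: Σwᵢ(|x−xᵢ|+|y−yᵢ|) = Σwᵢ|x−xᵢ| + Σwᵢ|y−yᵢ|, so x and y are optimised independently as 1-D weighted medians.
Total weight W = 565; half = 282.5.
x-coordinate, sorted with cumulative weight:
  x=0 (Ashton, w=100) cum 100
  x=8 (Brookfield, w=120) cum 220
  x=20 (Denby, w=225) cum 445  ← median
  x=25 (Calder, w=120) cum 565
⇒ x* = 20
y-coordinate, sorted with cumulative weight:
  y=0 (Ashton, w=100) cum 100
  y=13 (Calder, w=120) cum 220
  y=23 (Denby, w=225) cum 445  ← median
  y=25 (Brookfield, w=120) cum 565
⇒ y* = 23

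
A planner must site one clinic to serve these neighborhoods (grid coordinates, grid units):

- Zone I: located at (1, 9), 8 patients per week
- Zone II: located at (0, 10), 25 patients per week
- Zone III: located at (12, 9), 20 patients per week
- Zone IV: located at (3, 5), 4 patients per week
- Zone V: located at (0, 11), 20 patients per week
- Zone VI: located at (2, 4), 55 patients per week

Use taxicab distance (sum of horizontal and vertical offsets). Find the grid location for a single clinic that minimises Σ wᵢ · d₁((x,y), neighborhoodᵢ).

(2, 9)

Manhattan distance separates: Σwᵢ(|x−xᵢ|+|y−yᵢ|) = Σwᵢ|x−xᵢ| + Σwᵢ|y−yᵢ|, so x and y are optimised independently as 1-D weighted medians.
Total weight W = 132; half = 66.
x-coordinate, sorted with cumulative weight:
  x=0 (Zone II, w=25) cum 25
  x=0 (Zone V, w=20) cum 45
  x=1 (Zone I, w=8) cum 53
  x=2 (Zone VI, w=55) cum 108  ← median
  x=3 (Zone IV, w=4) cum 112
  x=12 (Zone III, w=20) cum 132
⇒ x* = 2
y-coordinate, sorted with cumulative weight:
  y=4 (Zone VI, w=55) cum 55
  y=5 (Zone IV, w=4) cum 59
  y=9 (Zone I, w=8) cum 67  ← median
  y=9 (Zone III, w=20) cum 87
  y=10 (Zone II, w=25) cum 112
  y=11 (Zone V, w=20) cum 132
⇒ y* = 9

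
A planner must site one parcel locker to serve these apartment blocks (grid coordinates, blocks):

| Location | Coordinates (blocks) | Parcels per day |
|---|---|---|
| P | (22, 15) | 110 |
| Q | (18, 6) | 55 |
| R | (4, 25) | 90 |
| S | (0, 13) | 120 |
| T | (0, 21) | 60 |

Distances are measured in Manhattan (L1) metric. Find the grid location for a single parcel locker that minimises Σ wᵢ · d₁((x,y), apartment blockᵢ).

(4, 15)

Manhattan distance separates: Σwᵢ(|x−xᵢ|+|y−yᵢ|) = Σwᵢ|x−xᵢ| + Σwᵢ|y−yᵢ|, so x and y are optimised independently as 1-D weighted medians.
Total weight W = 435; half = 217.5.
x-coordinate, sorted with cumulative weight:
  x=0 (S, w=120) cum 120
  x=0 (T, w=60) cum 180
  x=4 (R, w=90) cum 270  ← median
  x=18 (Q, w=55) cum 325
  x=22 (P, w=110) cum 435
⇒ x* = 4
y-coordinate, sorted with cumulative weight:
  y=6 (Q, w=55) cum 55
  y=13 (S, w=120) cum 175
  y=15 (P, w=110) cum 285  ← median
  y=21 (T, w=60) cum 345
  y=25 (R, w=90) cum 435
⇒ y* = 15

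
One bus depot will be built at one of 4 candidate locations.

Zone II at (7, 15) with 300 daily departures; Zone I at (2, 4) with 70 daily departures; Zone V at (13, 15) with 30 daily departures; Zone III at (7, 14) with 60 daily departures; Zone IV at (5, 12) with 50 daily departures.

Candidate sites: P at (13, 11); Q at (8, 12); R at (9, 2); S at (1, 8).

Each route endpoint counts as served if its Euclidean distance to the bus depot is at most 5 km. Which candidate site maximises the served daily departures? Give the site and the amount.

Q, covering 410

Coverage radius r = 5 km; a point is covered iff (Δx)²+(Δy)² ≤ 5² = 25.
  P (13, 11): covers {Zone V} → 30
  Q (8, 12): covers {Zone II, Zone III, Zone IV} → 410
  R (9, 2): covers {none} → 0
  S (1, 8): covers {Zone I} → 70
Maximum coverage at Q: 410 daily departures.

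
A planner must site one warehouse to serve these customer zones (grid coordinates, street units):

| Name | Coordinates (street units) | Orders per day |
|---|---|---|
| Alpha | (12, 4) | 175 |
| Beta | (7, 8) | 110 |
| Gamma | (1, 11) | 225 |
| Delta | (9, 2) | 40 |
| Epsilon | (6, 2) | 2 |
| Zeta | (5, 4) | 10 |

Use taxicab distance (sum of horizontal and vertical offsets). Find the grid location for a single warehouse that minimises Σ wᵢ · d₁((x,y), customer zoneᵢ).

Manhattan distance separates: Σwᵢ(|x−xᵢ|+|y−yᵢ|) = Σwᵢ|x−xᵢ| + Σwᵢ|y−yᵢ|, so x and y are optimised independently as 1-D weighted medians.
Total weight W = 562; half = 281.
x-coordinate, sorted with cumulative weight:
  x=1 (Gamma, w=225) cum 225
  x=5 (Zeta, w=10) cum 235
  x=6 (Epsilon, w=2) cum 237
  x=7 (Beta, w=110) cum 347  ← median
  x=9 (Delta, w=40) cum 387
  x=12 (Alpha, w=175) cum 562
⇒ x* = 7
y-coordinate, sorted with cumulative weight:
  y=2 (Delta, w=40) cum 40
  y=2 (Epsilon, w=2) cum 42
  y=4 (Alpha, w=175) cum 217
  y=4 (Zeta, w=10) cum 227
  y=8 (Beta, w=110) cum 337  ← median
  y=11 (Gamma, w=225) cum 562
⇒ y* = 8

(7, 8)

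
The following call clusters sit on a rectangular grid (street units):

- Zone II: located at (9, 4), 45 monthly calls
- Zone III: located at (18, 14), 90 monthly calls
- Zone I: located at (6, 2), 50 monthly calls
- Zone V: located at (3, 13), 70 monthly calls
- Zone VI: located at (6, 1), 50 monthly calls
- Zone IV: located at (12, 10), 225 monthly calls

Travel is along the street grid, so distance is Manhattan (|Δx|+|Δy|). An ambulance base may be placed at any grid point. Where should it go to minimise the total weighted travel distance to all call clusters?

Manhattan distance separates: Σwᵢ(|x−xᵢ|+|y−yᵢ|) = Σwᵢ|x−xᵢ| + Σwᵢ|y−yᵢ|, so x and y are optimised independently as 1-D weighted medians.
Total weight W = 530; half = 265.
x-coordinate, sorted with cumulative weight:
  x=3 (Zone V, w=70) cum 70
  x=6 (Zone I, w=50) cum 120
  x=6 (Zone VI, w=50) cum 170
  x=9 (Zone II, w=45) cum 215
  x=12 (Zone IV, w=225) cum 440  ← median
  x=18 (Zone III, w=90) cum 530
⇒ x* = 12
y-coordinate, sorted with cumulative weight:
  y=1 (Zone VI, w=50) cum 50
  y=2 (Zone I, w=50) cum 100
  y=4 (Zone II, w=45) cum 145
  y=10 (Zone IV, w=225) cum 370  ← median
  y=13 (Zone V, w=70) cum 440
  y=14 (Zone III, w=90) cum 530
⇒ y* = 10

(12, 10)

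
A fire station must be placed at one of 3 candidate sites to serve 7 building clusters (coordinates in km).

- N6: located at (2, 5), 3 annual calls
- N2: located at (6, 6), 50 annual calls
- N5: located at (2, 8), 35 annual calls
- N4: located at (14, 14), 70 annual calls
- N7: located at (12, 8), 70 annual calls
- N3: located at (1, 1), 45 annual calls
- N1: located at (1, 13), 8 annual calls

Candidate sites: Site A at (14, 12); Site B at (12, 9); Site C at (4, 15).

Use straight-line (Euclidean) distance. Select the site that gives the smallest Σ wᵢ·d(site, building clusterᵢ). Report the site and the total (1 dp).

Site B, total 1872.1 km

Total weighted distance at each candidate:
  Site A (14, 12): total = 2308.1
  Site B (12, 9): total = 1872.1
  Site C (4, 15): total = 2867.1
Minimum is at Site B with total 1872.1 km.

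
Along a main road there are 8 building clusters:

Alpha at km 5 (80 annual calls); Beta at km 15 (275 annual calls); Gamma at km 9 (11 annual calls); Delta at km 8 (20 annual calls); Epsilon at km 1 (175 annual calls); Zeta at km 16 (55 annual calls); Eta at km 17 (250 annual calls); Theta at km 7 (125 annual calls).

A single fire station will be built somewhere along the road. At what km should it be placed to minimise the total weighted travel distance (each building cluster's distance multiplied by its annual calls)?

For a sum of weighted absolute distances on a line, the optimum is the weighted median (not the mean). Total weight W = 991; half-weight = 495.5.
Sort by position and accumulate weight:
  km 1 (Epsilon, w=175) → cum 175
  km 5 (Alpha, w=80) → cum 255
  km 7 (Theta, w=125) → cum 380
  km 8 (Delta, w=20) → cum 400
  km 9 (Gamma, w=11) → cum 411
  km 15 (Beta, w=275) → cum 686  ≥ 495.5 → median here
  km 16 (Zeta, w=55) → cum 741
  km 17 (Eta, w=250) → cum 991
Optimal location: km 15.

x = 15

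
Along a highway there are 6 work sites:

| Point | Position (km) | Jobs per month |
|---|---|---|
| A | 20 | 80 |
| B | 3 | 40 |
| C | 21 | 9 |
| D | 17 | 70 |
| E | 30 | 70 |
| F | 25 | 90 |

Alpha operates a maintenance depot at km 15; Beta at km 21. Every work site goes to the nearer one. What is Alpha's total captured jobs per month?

The indifferent point is the midpoint (15+21)/2 = 18; work sites left of it (closer to Alpha at 15) go to Alpha, those right go to Beta.
  B at 3 (w=40) → Alpha
  D at 17 (w=70) → Alpha
  A at 20 (w=80) → Beta
  C at 21 (w=9) → Beta
  F at 25 (w=90) → Beta
  E at 30 (w=70) → Beta
Alpha captures 110; Beta captures 249.

110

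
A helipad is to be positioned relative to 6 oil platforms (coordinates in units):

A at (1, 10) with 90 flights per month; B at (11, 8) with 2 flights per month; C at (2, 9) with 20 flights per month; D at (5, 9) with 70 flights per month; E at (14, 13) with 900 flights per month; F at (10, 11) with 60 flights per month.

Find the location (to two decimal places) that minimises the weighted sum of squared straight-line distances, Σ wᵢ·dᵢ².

The minimiser of Σwᵢ‖p−pᵢ‖² is the weighted centroid p* = (Σwᵢpᵢ)/(Σwᵢ).
Σwᵢ = 1142.
Σwᵢxᵢ = 90·1 + 2·11 + 20·2 + 70·5 + 900·14 + 60·10 = 13702.
Σwᵢyᵢ = 90·10 + 2·8 + 20·9 + 70·9 + 900·13 + 60·11 = 14086.
x* = 13702/1142 = 12.00, y* = 14086/1142 = 12.33.

(12.00, 12.33)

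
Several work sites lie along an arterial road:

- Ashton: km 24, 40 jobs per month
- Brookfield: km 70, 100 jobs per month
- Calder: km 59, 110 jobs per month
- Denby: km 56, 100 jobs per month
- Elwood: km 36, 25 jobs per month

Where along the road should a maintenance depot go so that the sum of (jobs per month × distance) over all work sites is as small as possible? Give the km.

x = 59

For a sum of weighted absolute distances on a line, the optimum is the weighted median (not the mean). Total weight W = 375; half-weight = 187.5.
Sort by position and accumulate weight:
  km 24 (Ashton, w=40) → cum 40
  km 36 (Elwood, w=25) → cum 65
  km 56 (Denby, w=100) → cum 165
  km 59 (Calder, w=110) → cum 275  ≥ 187.5 → median here
  km 70 (Brookfield, w=100) → cum 375
Optimal location: km 59.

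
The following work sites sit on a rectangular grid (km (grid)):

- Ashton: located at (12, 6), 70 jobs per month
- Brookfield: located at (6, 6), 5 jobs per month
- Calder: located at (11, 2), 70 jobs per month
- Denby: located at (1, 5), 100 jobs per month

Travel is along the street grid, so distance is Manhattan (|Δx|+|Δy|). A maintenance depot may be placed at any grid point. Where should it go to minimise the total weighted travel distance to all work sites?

Manhattan distance separates: Σwᵢ(|x−xᵢ|+|y−yᵢ|) = Σwᵢ|x−xᵢ| + Σwᵢ|y−yᵢ|, so x and y are optimised independently as 1-D weighted medians.
Total weight W = 245; half = 122.5.
x-coordinate, sorted with cumulative weight:
  x=1 (Denby, w=100) cum 100
  x=6 (Brookfield, w=5) cum 105
  x=11 (Calder, w=70) cum 175  ← median
  x=12 (Ashton, w=70) cum 245
⇒ x* = 11
y-coordinate, sorted with cumulative weight:
  y=2 (Calder, w=70) cum 70
  y=5 (Denby, w=100) cum 170  ← median
  y=6 (Ashton, w=70) cum 240
  y=6 (Brookfield, w=5) cum 245
⇒ y* = 5

(11, 5)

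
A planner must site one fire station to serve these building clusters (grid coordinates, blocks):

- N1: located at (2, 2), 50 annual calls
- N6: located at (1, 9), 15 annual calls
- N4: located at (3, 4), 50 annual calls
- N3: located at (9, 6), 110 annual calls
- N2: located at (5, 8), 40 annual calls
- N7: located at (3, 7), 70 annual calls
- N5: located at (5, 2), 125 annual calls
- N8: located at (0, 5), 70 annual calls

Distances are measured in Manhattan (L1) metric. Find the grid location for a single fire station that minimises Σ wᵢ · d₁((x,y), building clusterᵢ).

(5, 5)

Manhattan distance separates: Σwᵢ(|x−xᵢ|+|y−yᵢ|) = Σwᵢ|x−xᵢ| + Σwᵢ|y−yᵢ|, so x and y are optimised independently as 1-D weighted medians.
Total weight W = 530; half = 265.
x-coordinate, sorted with cumulative weight:
  x=0 (N8, w=70) cum 70
  x=1 (N6, w=15) cum 85
  x=2 (N1, w=50) cum 135
  x=3 (N4, w=50) cum 185
  x=3 (N7, w=70) cum 255
  x=5 (N2, w=40) cum 295  ← median
  x=5 (N5, w=125) cum 420
  x=9 (N3, w=110) cum 530
⇒ x* = 5
y-coordinate, sorted with cumulative weight:
  y=2 (N1, w=50) cum 50
  y=2 (N5, w=125) cum 175
  y=4 (N4, w=50) cum 225
  y=5 (N8, w=70) cum 295  ← median
  y=6 (N3, w=110) cum 405
  y=7 (N7, w=70) cum 475
  y=8 (N2, w=40) cum 515
  y=9 (N6, w=15) cum 530
⇒ y* = 5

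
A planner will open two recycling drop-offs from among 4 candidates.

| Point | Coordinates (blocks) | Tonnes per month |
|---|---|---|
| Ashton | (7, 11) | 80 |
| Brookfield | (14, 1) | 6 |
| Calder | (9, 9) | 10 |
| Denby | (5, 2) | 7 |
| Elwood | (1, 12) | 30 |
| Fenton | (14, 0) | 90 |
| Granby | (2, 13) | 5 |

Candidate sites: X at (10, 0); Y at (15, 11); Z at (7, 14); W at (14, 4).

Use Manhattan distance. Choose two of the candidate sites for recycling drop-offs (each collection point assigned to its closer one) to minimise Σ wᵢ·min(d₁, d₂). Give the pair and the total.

{X, Z}, total 1019

Evaluate every pair (each demand assigned to the nearer of the two):
  {X, Z}: total = 1019
  {Z, W}: total = 1035
  {X, Y}: total = 1684
  {Y, W}: total = 1700
  {Y, Z}: total = 1824
  {X, W}: total = 2382
Best pair: {X, Z} with total 1019.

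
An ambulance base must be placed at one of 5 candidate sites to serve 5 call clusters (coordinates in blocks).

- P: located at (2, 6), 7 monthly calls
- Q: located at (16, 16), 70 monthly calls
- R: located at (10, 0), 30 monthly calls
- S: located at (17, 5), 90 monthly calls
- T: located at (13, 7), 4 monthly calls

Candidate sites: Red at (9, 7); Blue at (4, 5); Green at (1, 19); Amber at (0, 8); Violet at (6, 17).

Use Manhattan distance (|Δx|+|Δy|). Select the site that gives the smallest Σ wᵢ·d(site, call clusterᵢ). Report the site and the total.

Red, total 2332 blocks

Total weighted distance at each candidate:
  Red (9, 7): total = 2332
  Blue (4, 5): total = 3175
  Green (1, 19): total = 4994
  Amber (0, 8): total = 4104
  Violet (6, 17): total = 3643
Minimum is at Red with total 2332 blocks.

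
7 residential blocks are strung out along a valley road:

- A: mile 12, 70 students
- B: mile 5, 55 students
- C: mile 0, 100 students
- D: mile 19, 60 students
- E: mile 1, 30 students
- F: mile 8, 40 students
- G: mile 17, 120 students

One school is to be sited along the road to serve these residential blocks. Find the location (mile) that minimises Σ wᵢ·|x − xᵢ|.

For a sum of weighted absolute distances on a line, the optimum is the weighted median (not the mean). Total weight W = 475; half-weight = 237.5.
Sort by position and accumulate weight:
  mile 0 (C, w=100) → cum 100
  mile 1 (E, w=30) → cum 130
  mile 5 (B, w=55) → cum 185
  mile 8 (F, w=40) → cum 225
  mile 12 (A, w=70) → cum 295  ≥ 237.5 → median here
  mile 17 (G, w=120) → cum 415
  mile 19 (D, w=60) → cum 475
Optimal location: mile 12.

x = 12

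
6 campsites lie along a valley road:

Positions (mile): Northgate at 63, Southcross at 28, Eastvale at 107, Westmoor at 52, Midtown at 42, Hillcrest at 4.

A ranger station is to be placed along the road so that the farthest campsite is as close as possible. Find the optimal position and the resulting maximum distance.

The 1-center on a line is the midpoint of the two extreme points: leftmost at 4, rightmost at 107.
Optimal location = (4 + 107)/2 = 55.5; maximum distance = (107 − 4)/2 = 51.5.

location 55.5, max distance 51.5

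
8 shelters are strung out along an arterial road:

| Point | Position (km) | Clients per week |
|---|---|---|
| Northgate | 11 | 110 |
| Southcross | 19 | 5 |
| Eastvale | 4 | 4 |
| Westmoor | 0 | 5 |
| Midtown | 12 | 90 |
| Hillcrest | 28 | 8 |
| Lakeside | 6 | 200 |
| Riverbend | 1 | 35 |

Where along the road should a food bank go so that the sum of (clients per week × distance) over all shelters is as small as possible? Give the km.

x = 6

For a sum of weighted absolute distances on a line, the optimum is the weighted median (not the mean). Total weight W = 457; half-weight = 228.5.
Sort by position and accumulate weight:
  km 0 (Westmoor, w=5) → cum 5
  km 1 (Riverbend, w=35) → cum 40
  km 4 (Eastvale, w=4) → cum 44
  km 6 (Lakeside, w=200) → cum 244  ≥ 228.5 → median here
  km 11 (Northgate, w=110) → cum 354
  km 12 (Midtown, w=90) → cum 444
  km 19 (Southcross, w=5) → cum 449
  km 28 (Hillcrest, w=8) → cum 457
Optimal location: km 6.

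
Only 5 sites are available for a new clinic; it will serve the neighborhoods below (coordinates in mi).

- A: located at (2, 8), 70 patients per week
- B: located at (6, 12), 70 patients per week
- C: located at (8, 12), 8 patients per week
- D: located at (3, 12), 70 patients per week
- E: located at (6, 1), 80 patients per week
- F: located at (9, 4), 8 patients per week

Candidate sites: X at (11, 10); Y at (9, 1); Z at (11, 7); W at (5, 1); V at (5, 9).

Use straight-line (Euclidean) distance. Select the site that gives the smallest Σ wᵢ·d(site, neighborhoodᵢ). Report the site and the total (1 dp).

Total weighted distance at each candidate:
  X (11, 10): total = 2502.7
  Y (9, 1): total = 2720.5
  Z (11, 7): total = 2489.5
  W (5, 1): total = 2300.1
  V (5, 9): total = 1425.3
Minimum is at V with total 1425.3 mi.

V, total 1425.3 mi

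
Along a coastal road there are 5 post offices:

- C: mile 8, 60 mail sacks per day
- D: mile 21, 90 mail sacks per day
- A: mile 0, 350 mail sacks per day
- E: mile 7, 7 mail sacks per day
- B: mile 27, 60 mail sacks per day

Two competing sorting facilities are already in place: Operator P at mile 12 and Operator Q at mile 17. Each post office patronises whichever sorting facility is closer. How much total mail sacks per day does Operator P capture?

The indifferent point is the midpoint (12+17)/2 = 14.5; post offices left of it (closer to Operator P at 12) go to Operator P, those right go to Operator Q.
  A at 0 (w=350) → Operator P
  E at 7 (w=7) → Operator P
  C at 8 (w=60) → Operator P
  D at 21 (w=90) → Operator Q
  B at 27 (w=60) → Operator Q
Operator P captures 417; Operator Q captures 150.

417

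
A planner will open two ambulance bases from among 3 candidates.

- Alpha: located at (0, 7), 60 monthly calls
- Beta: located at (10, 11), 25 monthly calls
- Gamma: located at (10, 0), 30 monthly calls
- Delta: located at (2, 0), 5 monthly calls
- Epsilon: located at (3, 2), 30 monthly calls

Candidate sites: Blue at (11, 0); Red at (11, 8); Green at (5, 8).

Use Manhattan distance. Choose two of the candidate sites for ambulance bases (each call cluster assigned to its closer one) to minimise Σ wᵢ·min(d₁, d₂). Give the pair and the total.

Evaluate every pair (each demand assigned to the nearer of the two):
  {Blue, Green}: total = 875
  {Red, Green}: total = 1025
  {Blue, Red}: total = 1195
Best pair: {Blue, Green} with total 875.

{Blue, Green}, total 875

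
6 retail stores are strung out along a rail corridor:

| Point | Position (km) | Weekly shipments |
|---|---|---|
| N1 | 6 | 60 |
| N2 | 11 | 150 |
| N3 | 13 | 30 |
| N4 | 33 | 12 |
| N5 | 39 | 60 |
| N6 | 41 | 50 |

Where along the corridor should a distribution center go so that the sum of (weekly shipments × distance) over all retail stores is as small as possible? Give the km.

For a sum of weighted absolute distances on a line, the optimum is the weighted median (not the mean). Total weight W = 362; half-weight = 181.
Sort by position and accumulate weight:
  km 6 (N1, w=60) → cum 60
  km 11 (N2, w=150) → cum 210  ≥ 181 → median here
  km 13 (N3, w=30) → cum 240
  km 33 (N4, w=12) → cum 252
  km 39 (N5, w=60) → cum 312
  km 41 (N6, w=50) → cum 362
Optimal location: km 11.

x = 11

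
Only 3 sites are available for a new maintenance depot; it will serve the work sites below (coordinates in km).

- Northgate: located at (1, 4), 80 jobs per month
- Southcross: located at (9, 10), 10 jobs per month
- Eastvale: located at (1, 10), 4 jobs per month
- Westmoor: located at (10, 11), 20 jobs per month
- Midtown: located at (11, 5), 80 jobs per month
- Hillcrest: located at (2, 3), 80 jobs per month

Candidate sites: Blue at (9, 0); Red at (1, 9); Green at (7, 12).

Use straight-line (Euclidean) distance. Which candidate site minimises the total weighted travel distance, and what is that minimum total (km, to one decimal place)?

Total weighted distance at each candidate:
  Blue (9, 0): total = 2127.7
  Red (1, 9): total = 2017.3
  Green (7, 12): total = 2385.5
Minimum is at Red with total 2017.3 km.

Red, total 2017.3 km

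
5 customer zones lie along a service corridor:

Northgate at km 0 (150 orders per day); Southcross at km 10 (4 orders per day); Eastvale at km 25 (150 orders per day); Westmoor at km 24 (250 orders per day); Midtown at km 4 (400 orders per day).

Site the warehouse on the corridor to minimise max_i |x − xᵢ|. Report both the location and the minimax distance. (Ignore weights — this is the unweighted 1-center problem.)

location 12.5, max distance 12.5

The 1-center on a line is the midpoint of the two extreme points: leftmost at 0, rightmost at 25.
Optimal location = (0 + 25)/2 = 12.5; maximum distance = (25 − 0)/2 = 12.5.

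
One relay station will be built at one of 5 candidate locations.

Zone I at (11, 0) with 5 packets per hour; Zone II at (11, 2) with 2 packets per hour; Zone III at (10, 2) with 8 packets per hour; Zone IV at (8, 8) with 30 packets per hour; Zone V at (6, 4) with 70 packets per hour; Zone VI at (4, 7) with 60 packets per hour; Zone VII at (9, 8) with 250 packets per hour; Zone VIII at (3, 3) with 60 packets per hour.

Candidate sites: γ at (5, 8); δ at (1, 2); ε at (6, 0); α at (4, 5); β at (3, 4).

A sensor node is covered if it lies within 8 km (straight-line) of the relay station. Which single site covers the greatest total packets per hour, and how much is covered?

α, covering 480

Coverage radius r = 8 km; a point is covered iff (Δx)²+(Δy)² ≤ 8² = 64.
  γ (5, 8): covers {Zone III, Zone IV, Zone V, Zone VI, Zone VII, Zone VIII} → 478
  δ (1, 2): covers {Zone V, Zone VI, Zone VIII} → 190
  ε (6, 0): covers {Zone I, Zone II, Zone III, Zone V, Zone VI, Zone VIII} → 205
  α (4, 5): covers {Zone II, Zone III, Zone IV, Zone V, Zone VI, Zone VII, Zone VIII} → 480
  β (3, 4): covers {Zone III, Zone IV, Zone V, Zone VI, Zone VII, Zone VIII} → 478
Maximum coverage at α: 480 packets per hour.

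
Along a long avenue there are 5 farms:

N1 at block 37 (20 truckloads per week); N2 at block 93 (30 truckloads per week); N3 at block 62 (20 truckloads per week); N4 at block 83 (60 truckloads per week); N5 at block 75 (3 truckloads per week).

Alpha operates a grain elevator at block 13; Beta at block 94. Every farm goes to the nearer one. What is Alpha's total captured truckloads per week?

20

The indifferent point is the midpoint (13+94)/2 = 53.5; farms left of it (closer to Alpha at 13) go to Alpha, those right go to Beta.
  N1 at 37 (w=20) → Alpha
  N3 at 62 (w=20) → Beta
  N5 at 75 (w=3) → Beta
  N4 at 83 (w=60) → Beta
  N2 at 93 (w=30) → Beta
Alpha captures 20; Beta captures 113.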